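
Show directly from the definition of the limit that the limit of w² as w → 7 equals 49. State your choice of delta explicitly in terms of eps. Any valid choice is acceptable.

delta = min(1, eps/15)

Let eps > 0 be given. We seek delta > 0 with 0 < |w − 7| < delta ⇒ |w² − 49| < eps.
Factor: w² − 49 = (w − 7)(w + 7), so |w² − 49| = |w − 7|·|w + 7|.
Impose delta ≤ 1 so that |w| < 8; then |w + 7| ≤ 15.
Hence |w² − 49| ≤ 15|w − 7|, which is < eps once |w − 7| < eps/15.
Take delta = min(1, eps/15). If 0 < |w − 7| < delta then both bounds hold and |w² − 49| ≤ 15|w − 7| < 15·(eps/15) = eps.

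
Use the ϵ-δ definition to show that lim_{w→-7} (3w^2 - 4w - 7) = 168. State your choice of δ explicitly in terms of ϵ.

Suppose ϵ > 0. We want δ > 0 such that 0 < |w + 7| < δ implies |(3w^2 - 4w - 7) − 168| < ϵ.
(3w^2 - 4w - 7) − 168 = 3w^2 - 4w - 175 = (w + 7)(3w - 25).
So |(3w^2 - 4w - 7) − 168| = |w + 7|·|3w - 25|.
Assume first that |w + 7| < 2, so |w| < 9. Then |3w - 25| ≤ 3·9 + 25 = 52.
Hence |(3w^2 - 4w - 7) − 168| ≤ 52|w + 7| < ϵ provided |w + 7| < ϵ/52.
Choosing δ = min(2, ϵ/52) ensures both conditions, hence |(3w^2 - 4w - 7) − 168| < ϵ.

δ = min(2, ϵ/52)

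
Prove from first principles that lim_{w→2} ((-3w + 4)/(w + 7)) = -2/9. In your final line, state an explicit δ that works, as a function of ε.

δ = min(9/2, (81/50)ε)

Suppose ε > 0. We want δ > 0 with 0 < |w − 2| < δ ⇒ |(-3w + 4)/(w + 7) + 2/9| < ε.
Combining over a common denominator, (-3w + 4)/(w + 7) + 2/9 = [(-3w + 4)·9 − (-2)·(w + 7)] / [9·(w + 7)] = -25(w − 2) / (9(w + 7)).
So |(-3w + 4)/(w + 7) + 2/9| = 25|w − 2| / (9·|w + 7|).
Restrict δ ≤ 9/2. Then |w − 2| < 9/2 gives |w + 7| = |(w − 2) + 9| ≥ 9 − 9/2 = 9/2.
Hence |(-3w + 4)/(w + 7) + 2/9| < 25|w − 2|/(9·(9/2)) = (50/81)|w − 2|, which is < ε once |w − 2| < (81/50)ε.
Take δ = min(9/2, (81/50)ε). Then 0 < |w − 2| < δ forces both bounds, so |(-3w + 4)/(w + 7) + 2/9| < ε.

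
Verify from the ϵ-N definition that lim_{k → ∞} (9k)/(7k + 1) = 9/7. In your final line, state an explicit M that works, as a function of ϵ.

M = (9/49)/ϵ

Let ϵ > 0. For k ≥ 1, |(9k)/(7k + 1) − (9/7)| = |-9|/(7(7k + 1)) = 9/(7(7k + 1)).
Since 7k + 1 ≥ 7k for k ≥ 1, this is ≤ 9/(7·7k) = (9/49)/k.
So |(9k)/(7k + 1) − (9/7)| < ϵ whenever k > (9/49)/ϵ.
Take M = (9/49)/ϵ. If k > M then |(9k)/(7k + 1) − (9/7)| ≤ (9/49)/k < ϵ.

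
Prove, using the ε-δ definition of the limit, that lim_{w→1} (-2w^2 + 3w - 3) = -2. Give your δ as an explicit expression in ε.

δ = min(1, ε/5)

Let ε > 0 be given. We want δ > 0 such that 0 < |w − 1| < δ implies |(-2w^2 + 3w - 3) + 2| < ε.
(-2w^2 + 3w - 3) + 2 = -2w^2 + 3w - 1 = (w − 1)(-2w + 1).
So |(-2w^2 + 3w - 3) + 2| = |w − 1|·|-2w + 1|.
Assume first that |w − 1| < 1, so |w| < 2. Then |-2w + 1| ≤ 2·2 + 1 = 5.
Hence |(-2w^2 + 3w - 3) + 2| ≤ 5|w − 1| < ε provided |w − 1| < ε/5.
Choosing δ = min(1, ε/5) ensures both conditions, hence |(-2w^2 + 3w - 3) + 2| < ε.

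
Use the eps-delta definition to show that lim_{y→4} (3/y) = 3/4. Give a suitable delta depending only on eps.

delta = min(2, (8/3)eps)

Let eps > 0. We seek delta > 0 such that 0 < |y − 4| < delta implies |3/y − (3/4)| < eps.
|3/y − (3/4)| = 3·|4 − y|/(4·|y|) = 3|y − 4|/(4|y|).
Restrict delta ≤ 2. Then |y − 4| < 2 gives |y| > 2, so 4|y| > 8.
Then |3/y − (3/4)| < 3|y − 4|/8, which is < eps when |y − 4| < (8/3)eps.
Take delta = min(2, (8/3)eps). Then 0 < |y − 4| < delta gives both |y − 4| < 2 and |y − 4| < (8/3)eps, so |3/y − (3/4)| < eps.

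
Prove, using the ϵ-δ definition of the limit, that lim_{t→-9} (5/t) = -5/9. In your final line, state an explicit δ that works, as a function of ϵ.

Fix ϵ > 0. We seek δ > 0 such that 0 < |t + 9| < δ implies |5/t + 5/9| < ϵ.
|5/t + 5/9| = 5·|-9 − t|/(9·|t|) = 5|t + 9|/(9|t|).
Restrict δ ≤ 9/2. Then |t + 9| < 9/2 gives |t| > 9/2, so 9|t| > 81/2.
Then |5/t + 5/9| < 5|t + 9|/(81/2), which is < ϵ when |t + 9| < (81/10)ϵ.
Take δ = min(9/2, (81/10)ϵ). Then 0 < |t + 9| < δ gives both |t + 9| < 9/2 and |t + 9| < (81/10)ϵ, so |5/t + 5/9| < ϵ.

δ = min(9/2, (81/10)ϵ)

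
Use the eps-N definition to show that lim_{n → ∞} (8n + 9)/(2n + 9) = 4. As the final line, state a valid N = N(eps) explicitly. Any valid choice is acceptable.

N = (27/2)/eps

Let eps > 0. For n ≥ 1, |(8n + 9)/(2n + 9) − 4| = |-54|/(2(2n + 9)) = 54/(2(2n + 9)).
Since 2n + 9 ≥ 2n for n ≥ 1, this is ≤ 54/(2·2n) = (27/2)/n.
So |(8n + 9)/(2n + 9) − 4| < eps whenever n > (27/2)/eps.
Take N = (27/2)/eps. If n > N then |(8n + 9)/(2n + 9) − 4| ≤ (27/2)/n < eps.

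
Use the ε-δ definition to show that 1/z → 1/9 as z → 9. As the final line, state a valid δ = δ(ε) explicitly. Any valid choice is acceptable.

δ = min(9/2, (81/2)ε)

Fix ε > 0. We seek δ > 0 such that 0 < |z − 9| < δ implies |1/z − (1/9)| < ε.
|1/z − (1/9)| = |9 − z|/(9·|z|) = |z − 9|/(9|z|).
Restrict δ ≤ 9/2. Then |z − 9| < 9/2 gives |z| > 9/2, so 9|z| > 81/2.
Then |1/z − (1/9)| < |z − 9|/(81/2), which is < ε when |z − 9| < (81/2)ε.
Take δ = min(9/2, (81/2)ε). Then 0 < |z − 9| < δ gives both |z − 9| < 9/2 and |z − 9| < (81/2)ε, so |1/z − (1/9)| < ε.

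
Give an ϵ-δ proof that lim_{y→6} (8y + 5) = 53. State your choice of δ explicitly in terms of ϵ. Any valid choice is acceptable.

Let ϵ > 0 be given. We need δ > 0 so that 0 < |y − 6| < δ implies |(8y + 5) − 53| < ϵ.
|(8y + 5) − 53| = |8y - 48| = 8|y − 6|.
So 8|y − 6| < ϵ exactly when |y − 6| < ϵ/8.
Choosing δ = ϵ/8 gives |(8y + 5) − 53| = 8|y − 6| < ϵ whenever |y − 6| < δ.

δ = ϵ/8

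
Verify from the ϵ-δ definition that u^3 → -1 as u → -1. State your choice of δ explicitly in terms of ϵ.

Let ϵ > 0 be given. We seek δ > 0 with 0 < |u + 1| < δ ⇒ |u^3 + 1| < ϵ.
Factor: u^3 + 1 = (u + 1)(u^2 - u + 1), so |u^3 + 1| = |u + 1|·|u^2 - u + 1|.
Restrict δ ≤ 1. Then |u + 1| < 1 gives |u| < 2, so by the triangle inequality |u^2 - u + 1| ≤ 2^2 + 2 + 1 = 7.
Hence |u^3 + 1| ≤ 7|u + 1|, which is < ϵ once |u + 1| < ϵ/7.
Take δ = min(1, ϵ/7). If 0 < |u + 1| < δ then both bounds hold and |u^3 + 1| ≤ 7|u + 1| < 7·(ϵ/7) = ϵ.

δ = min(1, ϵ/7)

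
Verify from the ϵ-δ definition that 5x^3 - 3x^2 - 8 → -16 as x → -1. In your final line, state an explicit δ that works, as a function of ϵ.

δ = min(1, ϵ/44)

Let ϵ > 0 be given. We want δ > 0 such that 0 < |x + 1| < δ implies |(5x^3 - 3x^2 - 8) + 16| < ϵ.
(5x^3 - 3x^2 - 8) + 16 = 5x^3 - 3x^2 + 8 = (x + 1)(5x^2 - 8x + 8).
So |(5x^3 - 3x^2 - 8) + 16| = |x + 1|·|5x^2 - 8x + 8|.
Require δ ≤ 1. Then |x + 1| < 1 gives |x| < 2, and by the triangle inequality |5x^2 - 8x + 8| ≤ 5·2^2 + 8·2 + 8 = 44.
Hence |(5x^3 - 3x^2 - 8) + 16| ≤ 44|x + 1| < ϵ provided |x + 1| < ϵ/44.
Choosing δ = min(1, ϵ/44) ensures both conditions, hence |(5x^3 - 3x^2 - 8) + 16| < ϵ.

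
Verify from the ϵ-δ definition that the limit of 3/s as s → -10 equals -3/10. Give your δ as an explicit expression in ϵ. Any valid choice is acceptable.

Suppose ϵ > 0. We seek δ > 0 such that 0 < |s + 10| < δ implies |3/s + 3/10| < ϵ.
|3/s + 3/10| = 3·|-10 − s|/(10·|s|) = 3|s + 10|/(10|s|).
Require δ ≤ 5 so that |s| > 10 − 5 = 5, hence 10|s| > 50.
Then |3/s + 3/10| < 3|s + 10|/50, which is < ϵ when |s + 10| < (50/3)ϵ.
Take δ = min(5, (50/3)ϵ). Then 0 < |s + 10| < δ gives both |s + 10| < 5 and |s + 10| < (50/3)ϵ, so |3/s + 3/10| < ϵ.

δ = min(5, (50/3)ϵ)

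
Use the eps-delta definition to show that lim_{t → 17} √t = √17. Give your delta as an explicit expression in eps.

Let eps > 0 be given. We want delta > 0 such that 0 < |t − 17| < delta implies |√t − √17| < eps.
Multiplying by the conjugate, |√t − √17| = |t − 17|/(√t + √17).
Restrict delta ≤ 17 so that |t − 17| < 17 forces t > 0, and then √t + √17 > √17.
Hence |√t − √17| < |t − 17|/√17, which is < eps once |t − 17| < √17·eps.
Take delta = min(17, √17·eps). If 0 < |t − 17| < delta then t > 0 and |√t − √17| < |t − 17|/√17 < eps.

delta = min(17, √17·eps)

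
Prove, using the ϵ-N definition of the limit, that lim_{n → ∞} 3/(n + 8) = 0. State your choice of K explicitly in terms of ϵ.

K = 3/ϵ

Fix ϵ > 0. For n ≥ 1, |3/(n + 8) − 0| = 3/(n + 8) ≤ 3/n.
We need 3/n < ϵ, i.e. n > 3/ϵ.
Take K = 3/ϵ. If n > K then |3/(n + 8)| ≤ 3/n < ϵ.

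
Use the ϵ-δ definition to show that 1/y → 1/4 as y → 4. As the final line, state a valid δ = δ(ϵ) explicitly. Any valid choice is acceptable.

δ = min(2, 8ϵ)

Fix ϵ > 0. We seek δ > 0 such that 0 < |y − 4| < δ implies |1/y − (1/4)| < ϵ.
|1/y − (1/4)| = |4 − y|/(4·|y|) = |y − 4|/(4|y|).
Restrict δ ≤ 2. Then |y − 4| < 2 gives |y| > 2, so 4|y| > 8.
Then |1/y − (1/4)| < |y − 4|/8, which is < ϵ when |y − 4| < 8ϵ.
Take δ = min(2, 8ϵ). Then 0 < |y − 4| < δ gives both |y − 4| < 2 and |y − 4| < 8ϵ, so |1/y − (1/4)| < ϵ.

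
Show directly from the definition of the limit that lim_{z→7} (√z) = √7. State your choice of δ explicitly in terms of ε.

δ = min(7, √7·ε)

Let ε > 0 be given. We want δ > 0 such that 0 < |z − 7| < δ implies |√z − √7| < ε.
Rationalise: √z − √7 = (z − 7)/(√z + √7), so |√z − √7| = |z − 7|/(√z + √7).
Restrict δ ≤ 7 so that |z − 7| < 7 forces z > 0, and then √z + √7 > √7.
Hence |√z − √7| < |z − 7|/√7, which is < ε once |z − 7| < √7·ε.
Take δ = min(7, √7·ε). If 0 < |z − 7| < δ then z > 0 and |√z − √7| < |z − 7|/√7 < ε.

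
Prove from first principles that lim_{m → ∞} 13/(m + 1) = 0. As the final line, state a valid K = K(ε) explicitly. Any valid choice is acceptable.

K = 13/ε

Suppose ε > 0. For m ≥ 1, |13/(m + 1) − 0| = 13/(m + 1) ≤ 13/m.
We need 13/m < ε, i.e. m > 13/ε.
Take K = 13/ε. If m > K then |13/(m + 1)| ≤ 13/m < ε.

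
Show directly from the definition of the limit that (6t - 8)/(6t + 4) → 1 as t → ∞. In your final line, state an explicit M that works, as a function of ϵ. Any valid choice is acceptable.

Fix ϵ > 0. We seek M > 0 such that t > M implies |(6t - 8)/(6t + 4) − 1| < ϵ.
(6t - 8)/(6t + 4) − 1 = (6(6t - 8) − 6(6t + 4)) / (6(6t + 4)) = -72/(6(6t + 4)).
For t > 0 we have 6t + 4 > 6t, so |(6t - 8)/(6t + 4) − 1| = 72/(6(6t + 4)) < 72/(6·6t) = 2/t.
Thus |(6t - 8)/(6t + 4) − 1| < ϵ whenever t > 2/ϵ.
Take M = 2/ϵ. If t > M then |(6t - 8)/(6t + 4) − 1| < 2/t < ϵ.

M = 2/ϵ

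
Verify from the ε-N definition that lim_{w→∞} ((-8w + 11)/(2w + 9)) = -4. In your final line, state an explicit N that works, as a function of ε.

N = (47/2)/ε

Let ε > 0. We seek N > 0 such that w > N implies |(-8w + 11)/(2w + 9) + 4| < ε.
(-8w + 11)/(2w + 9) + 4 = (2(-8w + 11) − (-8)(2w + 9)) / (2(2w + 9)) = 94/(2(2w + 9)).
For w > 0 we have 2w + 9 > 2w, so |(-8w + 11)/(2w + 9) + 4| = 94/(2(2w + 9)) < 94/(2·2w) = (47/2)/w.
Thus |(-8w + 11)/(2w + 9) + 4| < ε whenever w > (47/2)/ε.
Take N = (47/2)/ε. If w > N then |(-8w + 11)/(2w + 9) + 4| < (47/2)/w < ε.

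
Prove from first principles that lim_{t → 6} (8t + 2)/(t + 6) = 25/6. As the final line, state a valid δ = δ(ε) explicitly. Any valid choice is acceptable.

Let ε > 0 be given. We want δ > 0 with 0 < |t − 6| < δ ⇒ |(8t + 2)/(t + 6) − (25/6)| < ε.
Combining over a common denominator, (8t + 2)/(t + 6) − (25/6) = [(8t + 2)·12 − 50·(t + 6)] / [12·(t + 6)] = 46(t − 6) / (12(t + 6)).
So |(8t + 2)/(t + 6) − (25/6)| = 46|t − 6| / (12·|t + 6|).
Restrict δ ≤ 6. Then |t − 6| < 6 gives |t + 6| = |(t − 6) + 12| ≥ 12 − 6 = 6.
Hence |(8t + 2)/(t + 6) − (25/6)| < 46|t − 6|/(12·6) = (23/36)|t − 6|, which is < ε once |t − 6| < (36/23)ε.
Take δ = min(6, (36/23)ε). Then 0 < |t − 6| < δ forces both bounds, so |(8t + 2)/(t + 6) − (25/6)| < ε.

δ = min(6, (36/23)ε)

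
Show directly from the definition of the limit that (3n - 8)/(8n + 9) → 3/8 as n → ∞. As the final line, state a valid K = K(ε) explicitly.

Suppose ε > 0. For n ≥ 1, |(3n - 8)/(8n + 9) − (3/8)| = |-91|/(8(8n + 9)) = 91/(8(8n + 9)).
Since 8n + 9 ≥ 8n for n ≥ 1, this is ≤ 91/(8·8n) = (91/64)/n.
So |(3n - 8)/(8n + 9) − (3/8)| < ε whenever n > (91/64)/ε.
Take K = (91/64)/ε. If n > K then |(3n - 8)/(8n + 9) − (3/8)| ≤ (91/64)/n < ε.

K = (91/64)/ε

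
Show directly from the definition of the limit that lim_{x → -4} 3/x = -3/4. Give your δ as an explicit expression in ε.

Fix ε > 0. We seek δ > 0 such that 0 < |x + 4| < δ implies |3/x + 3/4| < ε.
|3/x + 3/4| = 3·|-4 − x|/(4·|x|) = 3|x + 4|/(4|x|).
Restrict δ ≤ 2. Then |x + 4| < 2 gives |x| > 2, so 4|x| > 8.
Then |3/x + 3/4| < 3|x + 4|/8, which is < ε when |x + 4| < (8/3)ε.
Take δ = min(2, (8/3)ε). Then 0 < |x + 4| < δ gives both |x + 4| < 2 and |x + 4| < (8/3)ε, so |3/x + 3/4| < ε.

δ = min(2, (8/3)ε)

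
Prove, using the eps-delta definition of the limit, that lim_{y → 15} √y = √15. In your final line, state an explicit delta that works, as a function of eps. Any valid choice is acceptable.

Fix eps > 0. We want delta > 0 such that 0 < |y − 15| < delta implies |√y − √15| < eps.
Rationalise: √y − √15 = (y − 15)/(√y + √15), so |√y − √15| = |y − 15|/(√y + √15).
Restrict delta ≤ 15 so that |y − 15| < 15 forces y > 0, and then √y + √15 > √15.
Hence |√y − √15| < |y − 15|/√15, which is < eps once |y − 15| < √15·eps.
Take delta = min(15, √15·eps). If 0 < |y − 15| < delta then y > 0 and |√y − √15| < |y − 15|/√15 < eps.

delta = min(15, √15·eps)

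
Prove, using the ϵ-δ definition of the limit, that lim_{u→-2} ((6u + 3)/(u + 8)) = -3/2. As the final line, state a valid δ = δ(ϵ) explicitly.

Suppose ϵ > 0. We want δ > 0 with 0 < |u + 2| < δ ⇒ |(6u + 3)/(u + 8) + 3/2| < ϵ.
Combining over a common denominator, (6u + 3)/(u + 8) + 3/2 = [(6u + 3)·6 − (-9)·(u + 8)] / [6·(u + 8)] = 45(u + 2) / (6(u + 8)).
So |(6u + 3)/(u + 8) + 3/2| = 45|u + 2| / (6·|u + 8|).
Restrict δ ≤ 3. Then |u + 2| < 3 gives |u + 8| = |(u + 2) + 6| ≥ 6 − 3 = 3.
Hence |(6u + 3)/(u + 8) + 3/2| < 45|u + 2|/(6·3) = (5/2)|u + 2|, which is < ϵ once |u + 2| < (2/5)ϵ.
Take δ = min(3, (2/5)ϵ). Then 0 < |u + 2| < δ forces both bounds, so |(6u + 3)/(u + 8) + 3/2| < ϵ.

δ = min(3, (2/5)ϵ)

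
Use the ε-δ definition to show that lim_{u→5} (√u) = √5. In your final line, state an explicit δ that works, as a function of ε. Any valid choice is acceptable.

δ = min(5, √5·ε)

Let ε > 0. We want δ > 0 such that 0 < |u − 5| < δ implies |√u − √5| < ε.
Multiplying by the conjugate, |√u − √5| = |u − 5|/(√u + √5).
Restrict δ ≤ 5 so that |u − 5| < 5 forces u > 0, and then √u + √5 > √5.
Hence |√u − √5| < |u − 5|/√5, which is < ε once |u − 5| < √5·ε.
Take δ = min(5, √5·ε). If 0 < |u − 5| < δ then u > 0 and |√u − √5| < |u − 5|/√5 < ε.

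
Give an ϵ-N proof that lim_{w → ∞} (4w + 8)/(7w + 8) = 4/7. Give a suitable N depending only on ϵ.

Fix ϵ > 0. We seek N > 0 such that w > N implies |(4w + 8)/(7w + 8) − (4/7)| < ϵ.
(4w + 8)/(7w + 8) − (4/7) = (7(4w + 8) − 4(7w + 8)) / (7(7w + 8)) = 24/(7(7w + 8)).
For w > 0 we have 7w + 8 > 7w, so |(4w + 8)/(7w + 8) − (4/7)| = 24/(7(7w + 8)) < 24/(7·7w) = (24/49)/w.
Thus |(4w + 8)/(7w + 8) − (4/7)| < ϵ whenever w > (24/49)/ϵ.
Take N = (24/49)/ϵ. If w > N then |(4w + 8)/(7w + 8) − (4/7)| < (24/49)/w < ϵ.

N = (24/49)/ϵ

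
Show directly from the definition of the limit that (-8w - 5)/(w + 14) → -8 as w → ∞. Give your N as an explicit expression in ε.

N = 107/ε

Fix ε > 0. We seek N > 0 such that w > N implies |(-8w - 5)/(w + 14) + 8| < ε.
(-8w - 5)/(w + 14) + 8 = ((-8w - 5) − (-8)(w + 14)) / ((w + 14)) = 107/((w + 14)).
For w > 0 we have w + 14 > w, so |(-8w - 5)/(w + 14) + 8| = 107/((w + 14)) < 107/(w) = 107/w.
Thus |(-8w - 5)/(w + 14) + 8| < ε whenever w > 107/ε.
Take N = 107/ε. If w > N then |(-8w - 5)/(w + 14) + 8| < 107/w < ε.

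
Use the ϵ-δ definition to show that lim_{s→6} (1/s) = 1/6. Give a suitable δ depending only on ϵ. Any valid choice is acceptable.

δ = min(3, 18ϵ)

Fix ϵ > 0. We seek δ > 0 such that 0 < |s − 6| < δ implies |1/s − (1/6)| < ϵ.
|1/s − (1/6)| = |6 − s|/(6·|s|) = |s − 6|/(6|s|).
Require δ ≤ 3 so that |s| > 6 − 3 = 3, hence 6|s| > 18.
Then |1/s − (1/6)| < |s − 6|/18, which is < ϵ when |s − 6| < 18ϵ.
Take δ = min(3, 18ϵ). Then 0 < |s − 6| < δ gives both |s − 6| < 3 and |s − 6| < 18ϵ, so |1/s − (1/6)| < ϵ.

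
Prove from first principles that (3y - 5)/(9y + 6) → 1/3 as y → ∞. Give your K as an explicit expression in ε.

K = (7/9)/ε

Fix ε > 0. We seek K > 0 such that y > K implies |(3y - 5)/(9y + 6) − (1/3)| < ε.
(3y - 5)/(9y + 6) − (1/3) = (9(3y - 5) − 3(9y + 6)) / (9(9y + 6)) = -63/(9(9y + 6)).
For y > 0 we have 9y + 6 > 9y, so |(3y - 5)/(9y + 6) − (1/3)| = 63/(9(9y + 6)) < 63/(9·9y) = (7/9)/y.
Thus |(3y - 5)/(9y + 6) − (1/3)| < ε whenever y > (7/9)/ε.
Take K = (7/9)/ε. If y > K then |(3y - 5)/(9y + 6) − (1/3)| < (7/9)/y < ε.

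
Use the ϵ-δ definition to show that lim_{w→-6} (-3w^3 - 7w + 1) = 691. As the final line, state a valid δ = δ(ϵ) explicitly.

Suppose ϵ > 0. We want δ > 0 such that 0 < |w + 6| < δ implies |(-3w^3 - 7w + 1) − 691| < ϵ.
(-3w^3 - 7w + 1) − 691 = -3w^3 - 7w - 690 = (w + 6)(-3w^2 + 18w - 115).
So |(-3w^3 - 7w + 1) − 691| = |w + 6|·|-3w^2 + 18w - 115|.
Assume first that |w + 6| < 1, so |w| < 7. Then |-3w^2 + 18w - 115| ≤ 3·7^2 + 18·7 + 115 = 388.
Hence |(-3w^3 - 7w + 1) − 691| ≤ 388|w + 6| < ϵ provided |w + 6| < ϵ/388.
Choosing δ = min(1, ϵ/388) ensures both conditions, hence |(-3w^3 - 7w + 1) − 691| < ϵ.

δ = min(1, ϵ/388)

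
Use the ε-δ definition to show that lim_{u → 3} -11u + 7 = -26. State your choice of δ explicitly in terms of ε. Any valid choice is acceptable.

δ = ε/11

Suppose ε > 0. We need δ > 0 so that 0 < |u − 3| < δ implies |(-11u + 7) + 26| < ε.
Since (-11u + 7) + 26 = -11(u − 3), we have |(-11u + 7) + 26| = 11|u − 3|.
So 11|u − 3| < ε exactly when |u − 3| < ε/11.
Take δ = ε/11. If 0 < |u − 3| < δ then |(-11u + 7) + 26| = 11|u − 3| < 11·(ε/11) = ε.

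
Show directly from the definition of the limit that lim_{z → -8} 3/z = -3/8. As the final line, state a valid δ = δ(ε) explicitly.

δ = min(4, (32/3)ε)

Let ε > 0 be given. We seek δ > 0 such that 0 < |z + 8| < δ implies |3/z + 3/8| < ε.
|3/z + 3/8| = 3·|-8 − z|/(8·|z|) = 3|z + 8|/(8|z|).
Restrict δ ≤ 4. Then |z + 8| < 4 gives |z| > 4, so 8|z| > 32.
Then |3/z + 3/8| < 3|z + 8|/32, which is < ε when |z + 8| < (32/3)ε.
Take δ = min(4, (32/3)ε). Then 0 < |z + 8| < δ gives both |z + 8| < 4 and |z + 8| < (32/3)ε, so |3/z + 3/8| < ε.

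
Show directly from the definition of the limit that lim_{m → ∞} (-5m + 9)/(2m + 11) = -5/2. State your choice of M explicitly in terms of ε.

Let ε > 0. For m ≥ 1, |(-5m + 9)/(2m + 11) + 5/2| = |73|/(2(2m + 11)) = 73/(2(2m + 11)).
Since 2m + 11 ≥ 2m for m ≥ 1, this is ≤ 73/(2·2m) = (73/4)/m.
So |(-5m + 9)/(2m + 11) + 5/2| < ε whenever m > (73/4)/ε.
Take M = (73/4)/ε. If m > M then |(-5m + 9)/(2m + 11) + 5/2| ≤ (73/4)/m < ε.

M = (73/4)/ε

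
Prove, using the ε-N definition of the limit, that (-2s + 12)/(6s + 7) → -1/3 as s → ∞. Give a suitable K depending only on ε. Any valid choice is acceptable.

Let ε > 0 be given. We seek K > 0 such that s > K implies |(-2s + 12)/(6s + 7) + 1/3| < ε.
(-2s + 12)/(6s + 7) + 1/3 = (6(-2s + 12) − (-2)(6s + 7)) / (6(6s + 7)) = 86/(6(6s + 7)).
For s > 0 we have 6s + 7 > 6s, so |(-2s + 12)/(6s + 7) + 1/3| = 86/(6(6s + 7)) < 86/(6·6s) = (43/18)/s.
Thus |(-2s + 12)/(6s + 7) + 1/3| < ε whenever s > (43/18)/ε.
Take K = (43/18)/ε. If s > K then |(-2s + 12)/(6s + 7) + 1/3| < (43/18)/s < ε.

K = (43/18)/ε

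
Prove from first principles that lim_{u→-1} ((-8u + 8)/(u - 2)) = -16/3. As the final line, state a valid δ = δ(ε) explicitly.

Fix ε > 0. We want δ > 0 with 0 < |u + 1| < δ ⇒ |(-8u + 8)/(u - 2) + 16/3| < ε.
Combining over a common denominator, (-8u + 8)/(u - 2) + 16/3 = [(-8u + 8)·(-3) − 16·(u - 2)] / [(-3)·(u - 2)] = 8(u + 1) / ((-3)(u - 2)).
So |(-8u + 8)/(u - 2) + 16/3| = 8|u + 1| / (3·|u − 2|).
Require δ ≤ 3/2, so |u − 2| ≥ |-3| − |u + 1| > 3 − 3/2 = 3/2.
Hence |(-8u + 8)/(u - 2) + 16/3| < 8|u + 1|/(3·(3/2)) = (16/9)|u + 1|, which is < ε once |u + 1| < (9/16)ε.
Take δ = min(3/2, (9/16)ε). Then 0 < |u + 1| < δ forces both bounds, so |(-8u + 8)/(u - 2) + 16/3| < ε.

δ = min(3/2, (9/16)ε)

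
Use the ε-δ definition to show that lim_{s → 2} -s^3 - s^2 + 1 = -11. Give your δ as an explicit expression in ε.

δ = min(2, ε/34)

Suppose ε > 0. We want δ > 0 such that 0 < |s − 2| < δ implies |(-s^3 - s^2 + 1) + 11| < ε.
(-s^3 - s^2 + 1) + 11 = -s^3 - s^2 + 12 = (s − 2)(-s^2 - 3s - 6).
So |(-s^3 - s^2 + 1) + 11| = |s − 2|·|-s^2 - 3s - 6|.
Require δ ≤ 2. Then |s − 2| < 2 gives |s| < 4, and by the triangle inequality |-s^2 - 3s - 6| ≤ 4^2 + 3·4 + 6 = 34.
Hence |(-s^3 - s^2 + 1) + 11| ≤ 34|s − 2| < ε provided |s − 2| < ε/34.
Choosing δ = min(2, ε/34) ensures both conditions, hence |(-s^3 - s^2 + 1) + 11| < ε.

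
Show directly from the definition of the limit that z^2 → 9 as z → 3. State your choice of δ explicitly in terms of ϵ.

δ = min(2, ϵ/8)

Let ϵ > 0. We seek δ > 0 with 0 < |z − 3| < δ ⇒ |z^2 − 9| < ϵ.
Factor: z^2 − 9 = (z − 3)(z + 3), so |z^2 − 9| = |z − 3|·|z + 3|.
Restrict δ ≤ 2. Then |z − 3| < 2 gives |z| < 5, so by the triangle inequality |z + 3| ≤ 5 + 3 = 8.
Hence |z^2 − 9| ≤ 8|z − 3|, which is < ϵ once |z − 3| < ϵ/8.
Take δ = min(2, ϵ/8). If 0 < |z − 3| < δ then both bounds hold and |z^2 − 9| ≤ 8|z − 3| < 8·(ϵ/8) = ϵ.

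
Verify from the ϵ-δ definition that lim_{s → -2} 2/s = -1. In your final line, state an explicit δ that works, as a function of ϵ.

δ = min(1, ϵ)

Let ϵ > 0. We seek δ > 0 such that 0 < |s + 2| < δ implies |2/s + 1| < ϵ.
|2/s + 1| = 2·|-2 − s|/(2·|s|) = 2|s + 2|/(2|s|).
Require δ ≤ 1 so that |s| > 2 − 1 = 1, hence 2|s| > 2.
Then |2/s + 1| < 2|s + 2|/2, which is < ϵ when |s + 2| < ϵ.
Take δ = min(1, ϵ). Then 0 < |s + 2| < δ gives both |s + 2| < 1 and |s + 2| < ϵ, so |2/s + 1| < ϵ.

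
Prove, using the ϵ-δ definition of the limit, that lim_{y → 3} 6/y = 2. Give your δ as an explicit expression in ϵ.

Fix ϵ > 0. We seek δ > 0 such that 0 < |y − 3| < δ implies |6/y − 2| < ϵ.
|6/y − 2| = 6·|3 − y|/(3·|y|) = 6|y − 3|/(3|y|).
Restrict δ ≤ 3/2. Then |y − 3| < 3/2 gives |y| > 3/2, so 3|y| > 9/2.
Then |6/y − 2| < 6|y − 3|/(9/2), which is < ϵ when |y − 3| < (3/4)ϵ.
Take δ = min(3/2, (3/4)ϵ). Then 0 < |y − 3| < δ gives both |y − 3| < 3/2 and |y − 3| < (3/4)ϵ, so |6/y − 2| < ϵ.

δ = min(3/2, (3/4)ϵ)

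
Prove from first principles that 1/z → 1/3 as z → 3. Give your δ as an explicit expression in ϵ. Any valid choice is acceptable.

Let ϵ > 0. We seek δ > 0 such that 0 < |z − 3| < δ implies |1/z − (1/3)| < ϵ.
|1/z − (1/3)| = |3 − z|/(3·|z|) = |z − 3|/(3|z|).
Require δ ≤ 3/2 so that |z| > 3 − 3/2 = 3/2, hence 3|z| > 9/2.
Then |1/z − (1/3)| < |z − 3|/(9/2), which is < ϵ when |z − 3| < (9/2)ϵ.
Take δ = min(3/2, (9/2)ϵ). Then 0 < |z − 3| < δ gives both |z − 3| < 3/2 and |z − 3| < (9/2)ϵ, so |1/z − (1/3)| < ϵ.

δ = min(3/2, (9/2)ϵ)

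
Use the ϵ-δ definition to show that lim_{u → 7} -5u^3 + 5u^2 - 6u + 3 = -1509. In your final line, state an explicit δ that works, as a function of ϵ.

δ = min(1, ϵ/776)

Let ϵ > 0 be given. We want δ > 0 such that 0 < |u − 7| < δ implies |(-5u^3 + 5u^2 - 6u + 3) + 1509| < ϵ.
(-5u^3 + 5u^2 - 6u + 3) + 1509 = -5u^3 + 5u^2 - 6u + 1512 = (u − 7)(-5u^2 - 30u - 216).
So |(-5u^3 + 5u^2 - 6u + 3) + 1509| = |u − 7|·|-5u^2 - 30u - 216|.
Assume first that |u − 7| < 1, so |u| < 8. Then |-5u^2 - 30u - 216| ≤ 5·8^2 + 30·8 + 216 = 776.
Hence |(-5u^3 + 5u^2 - 6u + 3) + 1509| ≤ 776|u − 7| < ϵ provided |u − 7| < ϵ/776.
Choosing δ = min(1, ϵ/776) ensures both conditions, hence |(-5u^3 + 5u^2 - 6u + 3) + 1509| < ϵ.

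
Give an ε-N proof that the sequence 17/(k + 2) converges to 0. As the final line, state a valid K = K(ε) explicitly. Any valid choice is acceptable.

K = 17/ε

Let ε > 0 be given. For k ≥ 1, |17/(k + 2) − 0| = 17/(k + 2) ≤ 17/k.
We need 17/k < ε, i.e. k > 17/ε.
Take K = 17/ε. If k > K then |17/(k + 2)| ≤ 17/k < ε.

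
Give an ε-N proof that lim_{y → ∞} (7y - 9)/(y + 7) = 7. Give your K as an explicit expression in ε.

K = 58/ε

Suppose ε > 0. We seek K > 0 such that y > K implies |(7y - 9)/(y + 7) − 7| < ε.
(7y - 9)/(y + 7) − 7 = ((7y - 9) − 7(y + 7)) / ((y + 7)) = -58/((y + 7)).
For y > 0 we have y + 7 > y, so |(7y - 9)/(y + 7) − 7| = 58/((y + 7)) < 58/(y) = 58/y.
Thus |(7y - 9)/(y + 7) − 7| < ε whenever y > 58/ε.
Take K = 58/ε. If y > K then |(7y - 9)/(y + 7) − 7| < 58/y < ε.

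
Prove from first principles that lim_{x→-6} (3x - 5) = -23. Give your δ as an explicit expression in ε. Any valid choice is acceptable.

Let ε > 0 be given. We need δ > 0 so that 0 < |x + 6| < δ implies |(3x - 5) + 23| < ε.
Since (3x - 5) + 23 = 3(x + 6), we have |(3x - 5) + 23| = 3|x + 6|.
Thus it suffices that |x + 6| < ε/3.
Choosing δ = ε/3 gives |(3x - 5) + 23| = 3|x + 6| < ε whenever |x + 6| < δ.

δ = ε/3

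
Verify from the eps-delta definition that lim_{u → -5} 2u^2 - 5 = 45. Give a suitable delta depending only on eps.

delta = min(2, eps/24)

Fix eps > 0. We want delta > 0 such that 0 < |u + 5| < delta implies |(2u^2 - 5) − 45| < eps.
(2u^2 - 5) − 45 = 2u^2 - 50 = (u + 5)(2u - 10).
So |(2u^2 - 5) − 45| = |u + 5|·|2u - 10|.
Assume first that |u + 5| < 2, so |u| < 7. Then |2u - 10| ≤ 2·7 + 10 = 24.
Hence |(2u^2 - 5) − 45| ≤ 24|u + 5| < eps provided |u + 5| < eps/24.
Take delta = min(2, eps/24). Then 0 < |u + 5| < delta gives both |u + 5| < 2 and |u + 5| < eps/24, so |(2u^2 - 5) − 45| < eps.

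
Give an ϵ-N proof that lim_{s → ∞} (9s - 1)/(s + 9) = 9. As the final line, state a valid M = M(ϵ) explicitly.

Let ϵ > 0 be given. We seek M > 0 such that s > M implies |(9s - 1)/(s + 9) − 9| < ϵ.
(9s - 1)/(s + 9) − 9 = ((9s - 1) − 9(s + 9)) / ((s + 9)) = -82/((s + 9)).
For s > 0 we have s + 9 > s, so |(9s - 1)/(s + 9) − 9| = 82/((s + 9)) < 82/(s) = 82/s.
Thus |(9s - 1)/(s + 9) − 9| < ϵ whenever s > 82/ϵ.
Take M = 82/ϵ. If s > M then |(9s - 1)/(s + 9) − 9| < 82/s < ϵ.

M = 82/ϵ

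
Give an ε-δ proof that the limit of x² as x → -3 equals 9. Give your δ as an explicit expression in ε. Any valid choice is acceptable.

Let ε > 0. We seek δ > 0 with 0 < |x + 3| < δ ⇒ |x² − 9| < ε.
Factor: x² − 9 = (x + 3)(x - 3), so |x² − 9| = |x + 3|·|x - 3|.
Impose δ ≤ 2 so that |x| < 5; then |x - 3| ≤ 8.
Hence |x² − 9| ≤ 8|x + 3|, which is < ε once |x + 3| < ε/8.
Take δ = min(2, ε/8). If 0 < |x + 3| < δ then both bounds hold and |x² − 9| ≤ 8|x + 3| < 8·(ε/8) = ε.

δ = min(2, ε/8)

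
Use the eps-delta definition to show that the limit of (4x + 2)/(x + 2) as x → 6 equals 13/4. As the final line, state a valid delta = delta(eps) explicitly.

delta = min(4, (16/3)eps)

Fix eps > 0. We want delta > 0 with 0 < |x − 6| < delta ⇒ |(4x + 2)/(x + 2) − (13/4)| < eps.
Combining over a common denominator, (4x + 2)/(x + 2) − (13/4) = [(4x + 2)·8 − 26·(x + 2)] / [8·(x + 2)] = 6(x − 6) / (8(x + 2)).
So |(4x + 2)/(x + 2) − (13/4)| = 6|x − 6| / (8·|x + 2|).
Require delta ≤ 4, so |x + 2| ≥ |8| − |x − 6| > 8 − 4 = 4.
Hence |(4x + 2)/(x + 2) − (13/4)| < 6|x − 6|/(8·4) = (3/16)|x − 6|, which is < eps once |x − 6| < (16/3)eps.
Take delta = min(4, (16/3)eps). Then 0 < |x − 6| < delta forces both bounds, so |(4x + 2)/(x + 2) − (13/4)| < eps.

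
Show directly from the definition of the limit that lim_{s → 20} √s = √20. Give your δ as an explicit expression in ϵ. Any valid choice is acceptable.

δ = min(20, √20·ϵ)

Suppose ϵ > 0. We want δ > 0 such that 0 < |s − 20| < δ implies |√s − √20| < ϵ.
Rationalise: √s − √20 = (s − 20)/(√s + √20), so |√s − √20| = |s − 20|/(√s + √20).
Restrict δ ≤ 20 so that |s − 20| < 20 forces s > 0, and then √s + √20 > √20.
Hence |√s − √20| < |s − 20|/√20, which is < ϵ once |s − 20| < √20·ϵ.
Take δ = min(20, √20·ϵ). If 0 < |s − 20| < δ then s > 0 and |√s − √20| < |s − 20|/√20 < ϵ.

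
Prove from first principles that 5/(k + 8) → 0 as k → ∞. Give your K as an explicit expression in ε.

Fix ε > 0. For k ≥ 1, |5/(k + 8) − 0| = 5/(k + 8) ≤ 5/k.
We need 5/k < ε, i.e. k > 5/ε.
Take K = 5/ε. If k > K then |5/(k + 8)| ≤ 5/k < ε.

K = 5/ε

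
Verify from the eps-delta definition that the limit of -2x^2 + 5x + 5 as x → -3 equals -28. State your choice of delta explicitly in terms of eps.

delta = min(1, eps/19)

Fix eps > 0. We want delta > 0 such that 0 < |x + 3| < delta implies |(-2x^2 + 5x + 5) + 28| < eps.
(-2x^2 + 5x + 5) + 28 = -2x^2 + 5x + 33 = (x + 3)(-2x + 11).
So |(-2x^2 + 5x + 5) + 28| = |x + 3|·|-2x + 11|.
Require delta ≤ 1. Then |x + 3| < 1 gives |x| < 4, and by the triangle inequality |-2x + 11| ≤ 2·4 + 11 = 19.
Hence |(-2x^2 + 5x + 5) + 28| ≤ 19|x + 3| < eps provided |x + 3| < eps/19.
Choosing delta = min(1, eps/19) ensures both conditions, hence |(-2x^2 + 5x + 5) + 28| < eps.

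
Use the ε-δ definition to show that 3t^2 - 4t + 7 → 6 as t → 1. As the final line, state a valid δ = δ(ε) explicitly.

δ = min(1, ε/7)

Let ε > 0 be given. We want δ > 0 such that 0 < |t − 1| < δ implies |(3t^2 - 4t + 7) − 6| < ε.
(3t^2 - 4t + 7) − 6 = 3t^2 - 4t + 1 = (t − 1)(3t - 1).
So |(3t^2 - 4t + 7) − 6| = |t − 1|·|3t - 1|.
Require δ ≤ 1. Then |t − 1| < 1 gives |t| < 2, and by the triangle inequality |3t - 1| ≤ 3·2 + 1 = 7.
Hence |(3t^2 - 4t + 7) − 6| ≤ 7|t − 1| < ε provided |t − 1| < ε/7.
Take δ = min(1, ε/7). Then 0 < |t − 1| < δ gives both |t − 1| < 1 and |t − 1| < ε/7, so |(3t^2 - 4t + 7) − 6| < ε.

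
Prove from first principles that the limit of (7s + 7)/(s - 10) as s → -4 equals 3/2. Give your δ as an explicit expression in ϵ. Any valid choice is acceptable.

δ = min(7, (14/11)ϵ)

Let ϵ > 0 be given. We want δ > 0 with 0 < |s + 4| < δ ⇒ |(7s + 7)/(s - 10) − (3/2)| < ϵ.
Combining over a common denominator, (7s + 7)/(s - 10) − (3/2) = [(7s + 7)·(-14) − (-21)·(s - 10)] / [(-14)·(s - 10)] = -77(s + 4) / ((-14)(s - 10)).
So |(7s + 7)/(s - 10) − (3/2)| = 77|s + 4| / (14·|s − 10|).
Restrict δ ≤ 7. Then |s + 4| < 7 gives |s − 10| = |(s + 4) + (-14)| ≥ 14 − 7 = 7.
Hence |(7s + 7)/(s - 10) − (3/2)| < 77|s + 4|/(14·7) = (11/14)|s + 4|, which is < ϵ once |s + 4| < (14/11)ϵ.
Take δ = min(7, (14/11)ϵ). Then 0 < |s + 4| < δ forces both bounds, so |(7s + 7)/(s - 10) − (3/2)| < ϵ.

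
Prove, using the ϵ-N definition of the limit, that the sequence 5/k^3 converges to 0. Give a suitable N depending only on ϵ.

N = (5/ϵ)^{1/3}

Let ϵ > 0. For k ≥ 1, |5/k^3 − 0| = 5/k^3.
5/k^3 < ϵ ⇔ k^3 > 5/ϵ ⇔ k > (5/ϵ)^{1/3}.
Take N = (5/ϵ)^{1/3}. Then k > N implies 5/k^3 < ϵ.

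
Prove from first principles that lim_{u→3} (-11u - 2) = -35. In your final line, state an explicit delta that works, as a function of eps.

delta = eps/11

Let eps > 0 be given. We need delta > 0 so that 0 < |u − 3| < delta implies |(-11u - 2) + 35| < eps.
Since (-11u - 2) + 35 = -11(u − 3), we have |(-11u - 2) + 35| = 11|u − 3|.
Thus it suffices that |u − 3| < eps/11.
Take delta = eps/11. If 0 < |u − 3| < delta then |(-11u - 2) + 35| = 11|u − 3| < 11·(eps/11) = eps.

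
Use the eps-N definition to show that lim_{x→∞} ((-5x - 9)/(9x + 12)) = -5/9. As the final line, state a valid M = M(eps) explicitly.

M = (7/27)/eps

Suppose eps > 0. We seek M > 0 such that x > M implies |(-5x - 9)/(9x + 12) + 5/9| < eps.
(-5x - 9)/(9x + 12) + 5/9 = (9(-5x - 9) − (-5)(9x + 12)) / (9(9x + 12)) = -21/(9(9x + 12)).
For x > 0 we have 9x + 12 > 9x, so |(-5x - 9)/(9x + 12) + 5/9| = 21/(9(9x + 12)) < 21/(9·9x) = (7/27)/x.
Thus |(-5x - 9)/(9x + 12) + 5/9| < eps whenever x > (7/27)/eps.
Take M = (7/27)/eps. If x > M then |(-5x - 9)/(9x + 12) + 5/9| < (7/27)/x < eps.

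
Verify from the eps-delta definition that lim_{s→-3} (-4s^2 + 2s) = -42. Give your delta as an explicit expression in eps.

Let eps > 0. We want delta > 0 such that 0 < |s + 3| < delta implies |(-4s^2 + 2s) + 42| < eps.
(-4s^2 + 2s) + 42 = -4s^2 + 2s + 42 = (s + 3)(-4s + 14).
So |(-4s^2 + 2s) + 42| = |s + 3|·|-4s + 14|.
Assume first that |s + 3| < 1, so |s| < 4. Then |-4s + 14| ≤ 4·4 + 14 = 30.
Hence |(-4s^2 + 2s) + 42| ≤ 30|s + 3| < eps provided |s + 3| < eps/30.
Choosing delta = min(1, eps/30) ensures both conditions, hence |(-4s^2 + 2s) + 42| < eps.

delta = min(1, eps/30)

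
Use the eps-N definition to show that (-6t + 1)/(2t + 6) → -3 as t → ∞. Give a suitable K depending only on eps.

Suppose eps > 0. We seek K > 0 such that t > K implies |(-6t + 1)/(2t + 6) + 3| < eps.
(-6t + 1)/(2t + 6) + 3 = (2(-6t + 1) − (-6)(2t + 6)) / (2(2t + 6)) = 38/(2(2t + 6)).
For t > 0 we have 2t + 6 > 2t, so |(-6t + 1)/(2t + 6) + 3| = 38/(2(2t + 6)) < 38/(2·2t) = (19/2)/t.
Thus |(-6t + 1)/(2t + 6) + 3| < eps whenever t > (19/2)/eps.
Take K = (19/2)/eps. If t > K then |(-6t + 1)/(2t + 6) + 3| < (19/2)/t < eps.

K = (19/2)/eps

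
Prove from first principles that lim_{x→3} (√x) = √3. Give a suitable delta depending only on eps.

delta = min(3, √3·eps)

Let eps > 0. We want delta > 0 such that 0 < |x − 3| < delta implies |√x − √3| < eps.
Multiplying by the conjugate, |√x − √3| = |x − 3|/(√x + √3).
Restrict delta ≤ 3 so that |x − 3| < 3 forces x > 0, and then √x + √3 > √3.
Hence |√x − √3| < |x − 3|/√3, which is < eps once |x − 3| < √3·eps.
Take delta = min(3, √3·eps). If 0 < |x − 3| < delta then x > 0 and |√x − √3| < |x − 3|/√3 < eps.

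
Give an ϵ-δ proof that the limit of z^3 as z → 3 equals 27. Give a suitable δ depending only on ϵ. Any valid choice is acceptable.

δ = min(1, ϵ/37)

Fix ϵ > 0. We seek δ > 0 with 0 < |z − 3| < δ ⇒ |z^3 − 27| < ϵ.
Factor: z^3 − 27 = (z − 3)(z^2 + 3z + 9), so |z^3 − 27| = |z − 3|·|z^2 + 3z + 9|.
Impose δ ≤ 1 so that |z| < 4; then |z^2 + 3z + 9| ≤ 37.
Hence |z^3 − 27| ≤ 37|z − 3|, which is < ϵ once |z − 3| < ϵ/37.
Take δ = min(1, ϵ/37). If 0 < |z − 3| < δ then both bounds hold and |z^3 − 27| ≤ 37|z − 3| < 37·(ϵ/37) = ϵ.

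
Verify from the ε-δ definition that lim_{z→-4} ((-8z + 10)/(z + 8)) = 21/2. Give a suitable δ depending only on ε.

Let ε > 0. We want δ > 0 with 0 < |z + 4| < δ ⇒ |(-8z + 10)/(z + 8) − (21/2)| < ε.
Combining over a common denominator, (-8z + 10)/(z + 8) − (21/2) = [(-8z + 10)·4 − 42·(z + 8)] / [4·(z + 8)] = -74(z + 4) / (4(z + 8)).
So |(-8z + 10)/(z + 8) − (21/2)| = 74|z + 4| / (4·|z + 8|).
Require δ ≤ 2, so |z + 8| ≥ |4| − |z + 4| > 4 − 2 = 2.
Hence |(-8z + 10)/(z + 8) − (21/2)| < 74|z + 4|/(4·2) = (37/4)|z + 4|, which is < ε once |z + 4| < (4/37)ε.
Take δ = min(2, (4/37)ε). Then 0 < |z + 4| < δ forces both bounds, so |(-8z + 10)/(z + 8) − (21/2)| < ε.

δ = min(2, (4/37)ε)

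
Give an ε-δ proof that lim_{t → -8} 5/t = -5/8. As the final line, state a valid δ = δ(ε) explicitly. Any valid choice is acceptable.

δ = min(4, (32/5)ε)

Let ε > 0. We seek δ > 0 such that 0 < |t + 8| < δ implies |5/t + 5/8| < ε.
|5/t + 5/8| = 5·|-8 − t|/(8·|t|) = 5|t + 8|/(8|t|).
Require δ ≤ 4 so that |t| > 8 − 4 = 4, hence 8|t| > 32.
Then |5/t + 5/8| < 5|t + 8|/32, which is < ε when |t + 8| < (32/5)ε.
Take δ = min(4, (32/5)ε). Then 0 < |t + 8| < δ gives both |t + 8| < 4 and |t + 8| < (32/5)ε, so |5/t + 5/8| < ε.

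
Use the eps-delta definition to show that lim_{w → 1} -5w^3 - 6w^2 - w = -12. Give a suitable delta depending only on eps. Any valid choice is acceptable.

delta = min(1, eps/54)

Let eps > 0 be given. We want delta > 0 such that 0 < |w − 1| < delta implies |(-5w^3 - 6w^2 - w) + 12| < eps.
(-5w^3 - 6w^2 - w) + 12 = -5w^3 - 6w^2 - w + 12 = (w − 1)(-5w^2 - 11w - 12).
So |(-5w^3 - 6w^2 - w) + 12| = |w − 1|·|-5w^2 - 11w - 12|.
Assume first that |w − 1| < 1, so |w| < 2. Then |-5w^2 - 11w - 12| ≤ 5·2^2 + 11·2 + 12 = 54.
Hence |(-5w^3 - 6w^2 - w) + 12| ≤ 54|w − 1| < eps provided |w − 1| < eps/54.
Take delta = min(1, eps/54). Then 0 < |w − 1| < delta gives both |w − 1| < 1 and |w − 1| < eps/54, so |(-5w^3 - 6w^2 - w) + 12| < eps.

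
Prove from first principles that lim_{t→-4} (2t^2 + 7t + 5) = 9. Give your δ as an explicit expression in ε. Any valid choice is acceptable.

Suppose ε > 0. We want δ > 0 such that 0 < |t + 4| < δ implies |(2t^2 + 7t + 5) − 9| < ε.
(2t^2 + 7t + 5) − 9 = 2t^2 + 7t - 4 = (t + 4)(2t - 1).
So |(2t^2 + 7t + 5) − 9| = |t + 4|·|2t - 1|.
Require δ ≤ 1. Then |t + 4| < 1 gives |t| < 5, and by the triangle inequality |2t - 1| ≤ 2·5 + 1 = 11.
Hence |(2t^2 + 7t + 5) − 9| ≤ 11|t + 4| < ε provided |t + 4| < ε/11.
Take δ = min(1, ε/11). Then 0 < |t + 4| < δ gives both |t + 4| < 1 and |t + 4| < ε/11, so |(2t^2 + 7t + 5) − 9| < ε.

δ = min(1, ε/11)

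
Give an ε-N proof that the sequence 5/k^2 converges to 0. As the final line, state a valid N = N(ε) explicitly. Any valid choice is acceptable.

N = (5/ε)^{1/2}

Fix ε > 0. For k ≥ 1, |5/k^2 − 0| = 5/k^2.
5/k^2 < ε ⇔ k^2 > 5/ε ⇔ k > (5/ε)^{1/2}.
Take N = (5/ε)^{1/2}. Then k > N implies 5/k^2 < ε.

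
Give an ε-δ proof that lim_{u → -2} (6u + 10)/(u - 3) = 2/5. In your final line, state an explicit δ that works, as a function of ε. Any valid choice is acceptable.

Let ε > 0 be given. We want δ > 0 with 0 < |u + 2| < δ ⇒ |(6u + 10)/(u - 3) − (2/5)| < ε.
Combining over a common denominator, (6u + 10)/(u - 3) − (2/5) = [(6u + 10)·(-5) − (-2)·(u - 3)] / [(-5)·(u - 3)] = -28(u + 2) / ((-5)(u - 3)).
So |(6u + 10)/(u - 3) − (2/5)| = 28|u + 2| / (5·|u − 3|).
Require δ ≤ 5/2, so |u − 3| ≥ |-5| − |u + 2| > 5 − 5/2 = 5/2.
Hence |(6u + 10)/(u - 3) − (2/5)| < 28|u + 2|/(5·(5/2)) = (56/25)|u + 2|, which is < ε once |u + 2| < (25/56)ε.
Take δ = min(5/2, (25/56)ε). Then 0 < |u + 2| < δ forces both bounds, so |(6u + 10)/(u - 3) − (2/5)| < ε.

δ = min(5/2, (25/56)ε)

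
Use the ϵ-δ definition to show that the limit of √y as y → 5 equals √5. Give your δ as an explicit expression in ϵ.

Let ϵ > 0. We want δ > 0 such that 0 < |y − 5| < δ implies |√y − √5| < ϵ.
Rationalise: √y − √5 = (y − 5)/(√y + √5), so |√y − √5| = |y − 5|/(√y + √5).
Restrict δ ≤ 5 so that |y − 5| < 5 forces y > 0, and then √y + √5 > √5.
Hence |√y − √5| < |y − 5|/√5, which is < ϵ once |y − 5| < √5·ϵ.
Take δ = min(5, √5·ϵ). If 0 < |y − 5| < δ then y > 0 and |√y − √5| < |y − 5|/√5 < ϵ.

δ = min(5, √5·ϵ)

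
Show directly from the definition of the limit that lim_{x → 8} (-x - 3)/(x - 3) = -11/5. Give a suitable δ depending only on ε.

Let ε > 0 be given. We want δ > 0 with 0 < |x − 8| < δ ⇒ |(-x - 3)/(x - 3) + 11/5| < ε.
Combining over a common denominator, (-x - 3)/(x - 3) + 11/5 = [(-x - 3)·5 − (-11)·(x - 3)] / [5·(x - 3)] = 6(x − 8) / (5(x - 3)).
So |(-x - 3)/(x - 3) + 11/5| = 6|x − 8| / (5·|x − 3|).
Restrict δ ≤ 5/2. Then |x − 8| < 5/2 gives |x − 3| = |(x − 8) + 5| ≥ 5 − 5/2 = 5/2.
Hence |(-x - 3)/(x - 3) + 11/5| < 6|x − 8|/(5·(5/2)) = (12/25)|x − 8|, which is < ε once |x − 8| < (25/12)ε.
Take δ = min(5/2, (25/12)ε). Then 0 < |x − 8| < δ forces both bounds, so |(-x - 3)/(x - 3) + 11/5| < ε.

δ = min(5/2, (25/12)ε)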